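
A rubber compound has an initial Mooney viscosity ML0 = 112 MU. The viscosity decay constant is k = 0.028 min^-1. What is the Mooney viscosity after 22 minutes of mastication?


ML = ML0 * exp(-k * t)
ML = 112 * exp(-0.028 * 22)
ML = 112 * 0.5401
ML = 60.49 MU

60.49 MU


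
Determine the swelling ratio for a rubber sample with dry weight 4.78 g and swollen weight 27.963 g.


Q = W_swollen / W_dry
Q = 27.963 / 4.78
Q = 5.85

Q = 5.85


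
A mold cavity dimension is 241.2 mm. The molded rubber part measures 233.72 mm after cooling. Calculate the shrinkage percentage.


Shrinkage = (mold - part) / mold * 100
= (241.2 - 233.72) / 241.2 * 100
= 7.48 / 241.2 * 100
= 3.1%

3.1%


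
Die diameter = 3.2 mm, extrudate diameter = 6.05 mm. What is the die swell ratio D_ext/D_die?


Die swell ratio = D_extrudate / D_die
= 6.05 / 3.2
= 1.891

Die swell = 1.891


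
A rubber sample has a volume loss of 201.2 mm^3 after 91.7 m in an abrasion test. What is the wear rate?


Rate = volume_loss / distance
= 201.2 / 91.7
= 2.194 mm^3/m

2.194 mm^3/m


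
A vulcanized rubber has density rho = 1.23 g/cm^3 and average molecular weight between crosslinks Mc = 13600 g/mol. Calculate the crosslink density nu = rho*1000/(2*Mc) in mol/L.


nu = rho * 1000 / (2 * Mc)
nu = 1.23 * 1000 / (2 * 13600)
nu = 1230.0 / 27200
nu = 0.0452 mol/L

0.0452 mol/L


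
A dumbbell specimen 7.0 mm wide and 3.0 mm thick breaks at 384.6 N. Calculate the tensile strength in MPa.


Area = width * thickness = 7.0 * 3.0 = 21.0 mm^2
TS = force / area = 384.6 / 21.0 = 18.31 MPa

18.31 MPa


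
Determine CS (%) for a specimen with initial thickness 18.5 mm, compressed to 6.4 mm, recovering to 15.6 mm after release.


CS = (t0 - recovered) / (t0 - ts) * 100
= (18.5 - 15.6) / (18.5 - 6.4) * 100
= 2.9 / 12.1 * 100
= 24.0%

24.0%


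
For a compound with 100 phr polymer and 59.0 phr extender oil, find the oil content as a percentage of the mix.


Oil % = oil / (100 + oil) * 100
= 59.0 / (100 + 59.0) * 100
= 59.0 / 159.0 * 100
= 37.11%

37.11%


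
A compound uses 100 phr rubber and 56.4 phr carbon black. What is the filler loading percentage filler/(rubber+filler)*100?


Filler % = filler / (rubber + filler) * 100
= 56.4 / (100 + 56.4) * 100
= 56.4 / 156.4 * 100
= 36.06%

36.06%


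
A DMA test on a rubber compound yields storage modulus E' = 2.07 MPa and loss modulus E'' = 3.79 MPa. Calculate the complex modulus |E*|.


|E*| = sqrt(E'^2 + E''^2)
= sqrt(2.07^2 + 3.79^2)
= sqrt(4.2849 + 14.3641)
= 4.318 MPa

4.318 MPa


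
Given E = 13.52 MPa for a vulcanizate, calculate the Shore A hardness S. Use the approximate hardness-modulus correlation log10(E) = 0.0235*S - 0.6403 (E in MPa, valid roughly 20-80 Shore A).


log10(E) = 0.0235*S - 0.6403  =>  S = (log10(E) + 0.6403) / 0.0235
log10(13.52) = 1.130977
S = (1.130977 + 0.6403) / 0.0235 = 1.771277 / 0.0235
S = 75.4

Shore A = 75.4


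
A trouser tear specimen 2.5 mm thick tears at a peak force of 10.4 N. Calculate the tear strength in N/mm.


Tear strength = force / thickness
= 10.4 / 2.5
= 4.16 N/mm

4.16 N/mm


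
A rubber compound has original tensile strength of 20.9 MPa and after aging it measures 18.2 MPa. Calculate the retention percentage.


Retention = aged / original * 100
= 18.2 / 20.9 * 100
= 87.1%

87.1%


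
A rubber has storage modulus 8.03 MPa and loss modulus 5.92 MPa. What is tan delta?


tan delta = E'' / E'
= 5.92 / 8.03
= 0.7372

tan delta = 0.7372


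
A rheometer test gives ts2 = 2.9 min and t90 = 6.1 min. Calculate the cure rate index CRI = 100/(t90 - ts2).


CRI = 100 / (t90 - ts2)
= 100 / (6.1 - 2.9)
= 100 / 3.2
= 31.25 min^-1

31.25 min^-1


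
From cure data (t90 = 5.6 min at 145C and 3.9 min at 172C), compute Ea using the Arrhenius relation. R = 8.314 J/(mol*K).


T1 = 418.15 K, T2 = 445.15 K
1/T1 - 1/T2 = 1.4505e-04
ln(t1/t2) = ln(5.6/3.9) = 0.3618
Ea = 8.314 * 0.3618 / 1.4505e-04 = 20736.7813 J/mol
Ea = 20.74 kJ/mol

20.74 kJ/mol


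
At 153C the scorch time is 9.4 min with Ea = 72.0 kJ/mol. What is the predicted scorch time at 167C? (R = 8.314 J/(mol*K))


Convert temperatures: T1 = 153 + 273.15 = 426.15 K, T2 = 167 + 273.15 = 440.15 K
ts2_new = 9.4 * exp(72000 / 8.314 * (1/440.15 - 1/426.15))
1/T2 - 1/T1 = -7.4639e-05
ts2_new = 4.93 min

4.93 min


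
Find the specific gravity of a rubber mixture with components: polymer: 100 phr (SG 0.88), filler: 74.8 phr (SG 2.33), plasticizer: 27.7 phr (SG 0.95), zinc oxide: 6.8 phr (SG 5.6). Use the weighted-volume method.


Sum of weights = 209.3
Volume contributions:
  polymer: 100/0.88 = 113.6364
  filler: 74.8/2.33 = 32.1030
  plasticizer: 27.7/0.95 = 29.1579
  zinc oxide: 6.8/5.6 = 1.2143
Sum of volumes = 176.1115
SG = 209.3 / 176.1115 = 1.188

SG = 1.188


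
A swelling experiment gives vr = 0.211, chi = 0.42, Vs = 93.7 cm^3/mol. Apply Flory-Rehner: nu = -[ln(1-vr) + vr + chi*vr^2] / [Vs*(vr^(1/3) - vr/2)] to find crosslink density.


ln(1 - vr) = ln(1 - 0.211) = -0.2370
Numerator = -((-0.2370) + 0.211 + 0.42 * 0.211^2) = 0.0073
Denominator = 93.7 * (0.211^(1/3) - 0.211/2) = 45.8975
nu = 0.0073 / 45.8975 = 1.5884e-04 mol/cm^3

1.5884e-04 mol/cm^3


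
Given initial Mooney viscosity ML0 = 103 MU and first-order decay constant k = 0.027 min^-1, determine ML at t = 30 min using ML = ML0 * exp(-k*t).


ML = ML0 * exp(-k * t)
ML = 103 * exp(-0.027 * 30)
ML = 103 * 0.4449
ML = 45.82 MU

45.82 MU


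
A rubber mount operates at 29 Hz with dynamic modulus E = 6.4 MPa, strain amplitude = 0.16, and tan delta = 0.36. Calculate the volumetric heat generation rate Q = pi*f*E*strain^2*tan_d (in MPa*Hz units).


Q = pi * f * E * strain^2 * tan_d
= pi * 29 * 6.4 * 0.16^2 * 0.36
= pi * 29 * 6.4 * 0.0256 * 0.36
= 5.3737

Q = 5.3737


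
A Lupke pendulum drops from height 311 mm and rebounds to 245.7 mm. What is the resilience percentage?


Resilience = h_rebound / h_drop * 100
= 245.7 / 311 * 100
= 79.0%

79.0%


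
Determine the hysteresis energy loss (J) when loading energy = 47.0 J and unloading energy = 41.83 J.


Hysteresis loss = loading - unloading
= 47.0 - 41.83
= 5.17 J

5.17 J


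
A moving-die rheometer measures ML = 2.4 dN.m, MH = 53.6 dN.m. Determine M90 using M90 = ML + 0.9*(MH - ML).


M90 = ML + 0.9 * (MH - ML)
M90 = 2.4 + 0.9 * (53.6 - 2.4)
M90 = 2.4 + 0.9 * 51.2
M90 = 48.48 dN.m

48.48 dN.m


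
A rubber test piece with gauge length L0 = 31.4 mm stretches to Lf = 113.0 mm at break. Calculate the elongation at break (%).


Elongation = (Lf - L0) / L0 * 100
= (113.0 - 31.4) / 31.4 * 100
= 81.6 / 31.4 * 100
= 259.9%

259.9%


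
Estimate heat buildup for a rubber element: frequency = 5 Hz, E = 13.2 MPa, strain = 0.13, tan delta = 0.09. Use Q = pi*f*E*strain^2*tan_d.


Q = pi * f * E * strain^2 * tan_d
= pi * 5 * 13.2 * 0.13^2 * 0.09
= pi * 5 * 13.2 * 0.0169 * 0.09
= 0.3154

Q = 0.3154


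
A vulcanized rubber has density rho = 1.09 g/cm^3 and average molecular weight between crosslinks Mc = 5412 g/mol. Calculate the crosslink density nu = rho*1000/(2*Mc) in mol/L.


nu = rho * 1000 / (2 * Mc)
nu = 1.09 * 1000 / (2 * 5412)
nu = 1090.0 / 10824
nu = 0.1007 mol/L

0.1007 mol/L


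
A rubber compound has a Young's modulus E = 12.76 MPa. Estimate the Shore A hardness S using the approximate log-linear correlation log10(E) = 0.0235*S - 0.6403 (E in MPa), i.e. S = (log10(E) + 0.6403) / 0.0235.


log10(E) = 0.0235*S - 0.6403  =>  S = (log10(E) + 0.6403) / 0.0235
log10(12.76) = 1.105851
S = (1.105851 + 0.6403) / 0.0235 = 1.746151 / 0.0235
S = 74.3

Shore A = 74.3


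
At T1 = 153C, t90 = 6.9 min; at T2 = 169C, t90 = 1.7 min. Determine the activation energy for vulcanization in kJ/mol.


T1 = 426.15 K, T2 = 442.15 K
1/T1 - 1/T2 = 8.4916e-05
ln(t1/t2) = ln(6.9/1.7) = 1.4009
Ea = 8.314 * 1.4009 / 8.4916e-05 = 137159.9047 J/mol
Ea = 137.16 kJ/mol

137.16 kJ/mol


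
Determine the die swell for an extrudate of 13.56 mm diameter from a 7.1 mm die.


Die swell ratio = D_extrudate / D_die
= 13.56 / 7.1
= 1.91

Die swell = 1.91


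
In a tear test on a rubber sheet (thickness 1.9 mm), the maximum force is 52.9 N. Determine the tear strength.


Tear strength = force / thickness
= 52.9 / 1.9
= 27.84 N/mm

27.84 N/mm


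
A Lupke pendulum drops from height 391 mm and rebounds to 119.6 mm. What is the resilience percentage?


Resilience = h_rebound / h_drop * 100
= 119.6 / 391 * 100
= 30.6%

30.6%


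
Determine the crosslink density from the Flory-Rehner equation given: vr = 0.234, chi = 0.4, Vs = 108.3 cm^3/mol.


ln(1 - vr) = ln(1 - 0.234) = -0.2666
Numerator = -((-0.2666) + 0.234 + 0.4 * 0.234^2) = 0.0107
Denominator = 108.3 * (0.234^(1/3) - 0.234/2) = 54.0660
nu = 0.0107 / 54.0660 = 1.9736e-04 mol/cm^3

1.9736e-04 mol/cm^3


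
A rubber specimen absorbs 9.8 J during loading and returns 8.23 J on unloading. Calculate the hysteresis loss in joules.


Hysteresis loss = loading - unloading
= 9.8 - 8.23
= 1.57 J

1.57 J


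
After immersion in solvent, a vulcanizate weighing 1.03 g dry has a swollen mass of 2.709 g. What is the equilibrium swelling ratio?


Q = W_swollen / W_dry
Q = 2.709 / 1.03
Q = 2.63

Q = 2.63


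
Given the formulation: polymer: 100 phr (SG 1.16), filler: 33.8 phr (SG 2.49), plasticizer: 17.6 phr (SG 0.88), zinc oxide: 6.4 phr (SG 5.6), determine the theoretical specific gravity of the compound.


Sum of weights = 157.8
Volume contributions:
  polymer: 100/1.16 = 86.2069
  filler: 33.8/2.49 = 13.5743
  plasticizer: 17.6/0.88 = 20.0000
  zinc oxide: 6.4/5.6 = 1.1429
Sum of volumes = 120.9241
SG = 157.8 / 120.9241 = 1.305

SG = 1.305


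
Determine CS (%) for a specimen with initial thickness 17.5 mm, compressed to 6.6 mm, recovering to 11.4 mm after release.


CS = (t0 - recovered) / (t0 - ts) * 100
= (17.5 - 11.4) / (17.5 - 6.6) * 100
= 6.1 / 10.9 * 100
= 56.0%

56.0%


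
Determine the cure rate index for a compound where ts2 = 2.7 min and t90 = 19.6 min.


CRI = 100 / (t90 - ts2)
= 100 / (19.6 - 2.7)
= 100 / 16.9
= 5.92 min^-1

5.92 min^-1


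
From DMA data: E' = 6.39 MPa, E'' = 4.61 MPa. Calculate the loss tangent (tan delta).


tan delta = E'' / E'
= 4.61 / 6.39
= 0.7214

tan delta = 0.7214


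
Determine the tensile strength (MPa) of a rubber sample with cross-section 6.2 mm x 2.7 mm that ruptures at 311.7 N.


Area = width * thickness = 6.2 * 2.7 = 16.74 mm^2
TS = force / area = 311.7 / 16.74 = 18.62 MPa

18.62 MPa


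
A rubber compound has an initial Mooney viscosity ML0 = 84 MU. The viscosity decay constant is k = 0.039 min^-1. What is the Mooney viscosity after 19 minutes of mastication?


ML = ML0 * exp(-k * t)
ML = 84 * exp(-0.039 * 19)
ML = 84 * 0.4766
ML = 40.04 MU

40.04 MU


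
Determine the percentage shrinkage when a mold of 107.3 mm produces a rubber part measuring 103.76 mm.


Shrinkage = (mold - part) / mold * 100
= (107.3 - 103.76) / 107.3 * 100
= 3.54 / 107.3 * 100
= 3.3%

3.3%


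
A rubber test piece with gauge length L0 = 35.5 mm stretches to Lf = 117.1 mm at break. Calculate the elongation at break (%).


Elongation = (Lf - L0) / L0 * 100
= (117.1 - 35.5) / 35.5 * 100
= 81.6 / 35.5 * 100
= 229.9%

229.9%


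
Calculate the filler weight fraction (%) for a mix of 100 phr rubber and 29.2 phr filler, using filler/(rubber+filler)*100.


Filler % = filler / (rubber + filler) * 100
= 29.2 / (100 + 29.2) * 100
= 29.2 / 129.2 * 100
= 22.6%

22.6%


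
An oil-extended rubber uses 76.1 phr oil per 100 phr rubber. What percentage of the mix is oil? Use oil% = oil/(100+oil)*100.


Oil % = oil / (100 + oil) * 100
= 76.1 / (100 + 76.1) * 100
= 76.1 / 176.1 * 100
= 43.21%

43.21%


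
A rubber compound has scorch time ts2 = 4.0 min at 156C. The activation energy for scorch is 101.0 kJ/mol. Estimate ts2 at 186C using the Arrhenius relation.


Convert temperatures: T1 = 156 + 273.15 = 429.15 K, T2 = 186 + 273.15 = 459.15 K
ts2_new = 4.0 * exp(101000 / 8.314 * (1/459.15 - 1/429.15))
1/T2 - 1/T1 = -1.5225e-04
ts2_new = 0.63 min

0.63 min


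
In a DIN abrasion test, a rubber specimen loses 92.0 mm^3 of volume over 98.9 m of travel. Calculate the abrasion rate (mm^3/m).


Rate = volume_loss / distance
= 92.0 / 98.9
= 0.93 mm^3/m

0.93 mm^3/m


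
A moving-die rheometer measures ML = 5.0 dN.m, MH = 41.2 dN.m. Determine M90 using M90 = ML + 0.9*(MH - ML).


M90 = ML + 0.9 * (MH - ML)
M90 = 5.0 + 0.9 * (41.2 - 5.0)
M90 = 5.0 + 0.9 * 36.2
M90 = 37.58 dN.m

37.58 dN.m


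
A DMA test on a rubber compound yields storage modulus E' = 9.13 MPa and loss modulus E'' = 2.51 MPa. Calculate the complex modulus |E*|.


|E*| = sqrt(E'^2 + E''^2)
= sqrt(9.13^2 + 2.51^2)
= sqrt(83.3569 + 6.3001)
= 9.469 MPa

9.469 MPa


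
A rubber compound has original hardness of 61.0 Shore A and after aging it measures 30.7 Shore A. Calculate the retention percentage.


Retention = aged / original * 100
= 30.7 / 61.0 * 100
= 50.3%

50.3%


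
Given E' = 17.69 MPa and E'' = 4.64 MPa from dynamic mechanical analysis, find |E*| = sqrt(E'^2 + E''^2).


|E*| = sqrt(E'^2 + E''^2)
= sqrt(17.69^2 + 4.64^2)
= sqrt(312.9361 + 21.5296)
= 18.288 MPa

18.288 MPa


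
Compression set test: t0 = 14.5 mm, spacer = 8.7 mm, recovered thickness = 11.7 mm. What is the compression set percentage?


CS = (t0 - recovered) / (t0 - ts) * 100
= (14.5 - 11.7) / (14.5 - 8.7) * 100
= 2.8 / 5.8 * 100
= 48.3%

48.3%


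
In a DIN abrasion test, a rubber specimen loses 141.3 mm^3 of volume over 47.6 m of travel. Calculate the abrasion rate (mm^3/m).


Rate = volume_loss / distance
= 141.3 / 47.6
= 2.968 mm^3/m

2.968 mm^3/m


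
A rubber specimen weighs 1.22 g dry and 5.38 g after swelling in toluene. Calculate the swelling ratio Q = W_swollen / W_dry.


Q = W_swollen / W_dry
Q = 5.38 / 1.22
Q = 4.41

Q = 4.41


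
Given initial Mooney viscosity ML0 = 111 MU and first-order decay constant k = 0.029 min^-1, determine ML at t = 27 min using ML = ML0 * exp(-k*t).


ML = ML0 * exp(-k * t)
ML = 111 * exp(-0.029 * 27)
ML = 111 * 0.4570
ML = 50.73 MU

50.73 MU


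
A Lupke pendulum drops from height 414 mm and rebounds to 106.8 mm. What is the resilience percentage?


Resilience = h_rebound / h_drop * 100
= 106.8 / 414 * 100
= 25.8%

25.8%


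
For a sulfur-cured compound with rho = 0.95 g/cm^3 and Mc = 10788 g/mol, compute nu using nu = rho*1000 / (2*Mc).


nu = rho * 1000 / (2 * Mc)
nu = 0.95 * 1000 / (2 * 10788)
nu = 950.0 / 21576
nu = 0.0440 mol/L

0.0440 mol/L


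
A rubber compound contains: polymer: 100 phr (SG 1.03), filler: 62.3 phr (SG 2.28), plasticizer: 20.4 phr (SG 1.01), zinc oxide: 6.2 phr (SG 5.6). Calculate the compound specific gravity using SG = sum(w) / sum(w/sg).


Sum of weights = 188.9
Volume contributions:
  polymer: 100/1.03 = 97.0874
  filler: 62.3/2.28 = 27.3246
  plasticizer: 20.4/1.01 = 20.1980
  zinc oxide: 6.2/5.6 = 1.1071
Sum of volumes = 145.7171
SG = 188.9 / 145.7171 = 1.296

SG = 1.296


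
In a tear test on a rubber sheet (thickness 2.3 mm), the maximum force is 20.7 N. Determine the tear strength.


Tear strength = force / thickness
= 20.7 / 2.3
= 9.0 N/mm

9.0 N/mm


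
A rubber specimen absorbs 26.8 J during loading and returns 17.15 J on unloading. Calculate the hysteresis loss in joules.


Hysteresis loss = loading - unloading
= 26.8 - 17.15
= 9.65 J

9.65 J


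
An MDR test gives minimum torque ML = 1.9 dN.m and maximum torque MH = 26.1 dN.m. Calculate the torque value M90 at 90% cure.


M90 = ML + 0.9 * (MH - ML)
M90 = 1.9 + 0.9 * (26.1 - 1.9)
M90 = 1.9 + 0.9 * 24.2
M90 = 23.68 dN.m

23.68 dN.m


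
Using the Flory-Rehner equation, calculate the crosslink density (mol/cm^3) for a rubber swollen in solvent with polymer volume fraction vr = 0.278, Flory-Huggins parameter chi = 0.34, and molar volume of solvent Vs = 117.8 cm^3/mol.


ln(1 - vr) = ln(1 - 0.278) = -0.3257
Numerator = -((-0.3257) + 0.278 + 0.34 * 0.278^2) = 0.0215
Denominator = 117.8 * (0.278^(1/3) - 0.278/2) = 60.5082
nu = 0.0215 / 60.5082 = 3.5456e-04 mol/cm^3

3.5456e-04 mol/cm^3


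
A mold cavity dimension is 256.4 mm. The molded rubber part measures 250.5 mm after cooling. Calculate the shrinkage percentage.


Shrinkage = (mold - part) / mold * 100
= (256.4 - 250.5) / 256.4 * 100
= 5.9 / 256.4 * 100
= 2.3%

2.3%


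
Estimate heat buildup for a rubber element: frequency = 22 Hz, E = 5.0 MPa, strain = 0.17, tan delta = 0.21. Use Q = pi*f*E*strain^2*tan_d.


Q = pi * f * E * strain^2 * tan_d
= pi * 22 * 5.0 * 0.17^2 * 0.21
= pi * 22 * 5.0 * 0.0289 * 0.21
= 2.0973

Q = 2.0973


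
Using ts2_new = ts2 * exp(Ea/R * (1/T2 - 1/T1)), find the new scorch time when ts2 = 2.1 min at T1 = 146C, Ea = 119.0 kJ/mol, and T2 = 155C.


Convert temperatures: T1 = 146 + 273.15 = 419.15 K, T2 = 155 + 273.15 = 428.15 K
ts2_new = 2.1 * exp(119000 / 8.314 * (1/428.15 - 1/419.15))
1/T2 - 1/T1 = -5.0151e-05
ts2_new = 1.02 min

1.02 min


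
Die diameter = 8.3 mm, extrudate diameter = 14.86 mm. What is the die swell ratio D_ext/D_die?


Die swell ratio = D_extrudate / D_die
= 14.86 / 8.3
= 1.79

Die swell = 1.79


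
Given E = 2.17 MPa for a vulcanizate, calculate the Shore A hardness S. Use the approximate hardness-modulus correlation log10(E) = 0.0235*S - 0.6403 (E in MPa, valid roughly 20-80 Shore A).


log10(E) = 0.0235*S - 0.6403  =>  S = (log10(E) + 0.6403) / 0.0235
log10(2.17) = 0.336460
S = (0.336460 + 0.6403) / 0.0235 = 0.976760 / 0.0235
S = 41.6

Shore A = 41.6


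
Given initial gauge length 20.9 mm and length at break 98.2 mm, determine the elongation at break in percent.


Elongation = (Lf - L0) / L0 * 100
= (98.2 - 20.9) / 20.9 * 100
= 77.3 / 20.9 * 100
= 369.9%

369.9%


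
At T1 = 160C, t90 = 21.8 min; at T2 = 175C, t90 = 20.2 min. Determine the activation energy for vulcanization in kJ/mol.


T1 = 433.15 K, T2 = 448.15 K
1/T1 - 1/T2 = 7.7273e-05
ln(t1/t2) = ln(21.8/20.2) = 0.0762
Ea = 8.314 * 0.0762 / 7.7273e-05 = 8201.4641 J/mol
Ea = 8.2 kJ/mol

8.2 kJ/mol


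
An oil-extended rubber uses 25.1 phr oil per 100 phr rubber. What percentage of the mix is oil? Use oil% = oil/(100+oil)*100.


Oil % = oil / (100 + oil) * 100
= 25.1 / (100 + 25.1) * 100
= 25.1 / 125.1 * 100
= 20.06%

20.06%


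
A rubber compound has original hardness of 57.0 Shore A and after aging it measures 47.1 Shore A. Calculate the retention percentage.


Retention = aged / original * 100
= 47.1 / 57.0 * 100
= 82.6%

82.6%


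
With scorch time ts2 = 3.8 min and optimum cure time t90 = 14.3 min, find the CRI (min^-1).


CRI = 100 / (t90 - ts2)
= 100 / (14.3 - 3.8)
= 100 / 10.5
= 9.52 min^-1

9.52 min^-1


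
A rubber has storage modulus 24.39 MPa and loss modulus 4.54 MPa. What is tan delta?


tan delta = E'' / E'
= 4.54 / 24.39
= 0.1861

tan delta = 0.1861


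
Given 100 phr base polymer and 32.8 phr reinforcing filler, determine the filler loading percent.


Filler % = filler / (rubber + filler) * 100
= 32.8 / (100 + 32.8) * 100
= 32.8 / 132.8 * 100
= 24.7%

24.7%


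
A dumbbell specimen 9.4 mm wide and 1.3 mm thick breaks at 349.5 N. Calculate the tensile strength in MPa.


Area = width * thickness = 9.4 * 1.3 = 12.22 mm^2
TS = force / area = 349.5 / 12.22 = 28.6 MPa

28.6 MPa


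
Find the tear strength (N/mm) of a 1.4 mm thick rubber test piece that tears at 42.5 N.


Tear strength = force / thickness
= 42.5 / 1.4
= 30.36 N/mm

30.36 N/mm


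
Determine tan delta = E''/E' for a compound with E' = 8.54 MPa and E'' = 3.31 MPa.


tan delta = E'' / E'
= 3.31 / 8.54
= 0.3876

tan delta = 0.3876


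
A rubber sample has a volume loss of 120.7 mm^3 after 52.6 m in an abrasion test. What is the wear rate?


Rate = volume_loss / distance
= 120.7 / 52.6
= 2.295 mm^3/m

2.295 mm^3/m


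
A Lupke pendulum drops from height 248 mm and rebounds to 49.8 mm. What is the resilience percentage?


Resilience = h_rebound / h_drop * 100
= 49.8 / 248 * 100
= 20.1%

20.1%


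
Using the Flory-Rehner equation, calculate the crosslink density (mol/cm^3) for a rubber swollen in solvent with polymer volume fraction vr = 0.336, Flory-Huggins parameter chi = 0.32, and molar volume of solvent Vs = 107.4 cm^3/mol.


ln(1 - vr) = ln(1 - 0.336) = -0.4095
Numerator = -((-0.4095) + 0.336 + 0.32 * 0.336^2) = 0.0373
Denominator = 107.4 * (0.336^(1/3) - 0.336/2) = 56.6219
nu = 0.0373 / 56.6219 = 6.5958e-04 mol/cm^3

6.5958e-04 mol/cm^3


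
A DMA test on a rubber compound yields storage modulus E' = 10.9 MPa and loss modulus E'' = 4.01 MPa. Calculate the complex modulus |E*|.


|E*| = sqrt(E'^2 + E''^2)
= sqrt(10.9^2 + 4.01^2)
= sqrt(118.8100 + 16.0801)
= 11.614 MPa

11.614 MPa


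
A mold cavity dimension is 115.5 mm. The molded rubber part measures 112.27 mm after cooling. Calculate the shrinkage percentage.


Shrinkage = (mold - part) / mold * 100
= (115.5 - 112.27) / 115.5 * 100
= 3.23 / 115.5 * 100
= 2.8%

2.8%


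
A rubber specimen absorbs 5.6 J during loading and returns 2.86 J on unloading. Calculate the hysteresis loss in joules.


Hysteresis loss = loading - unloading
= 5.6 - 2.86
= 2.74 J

2.74 J


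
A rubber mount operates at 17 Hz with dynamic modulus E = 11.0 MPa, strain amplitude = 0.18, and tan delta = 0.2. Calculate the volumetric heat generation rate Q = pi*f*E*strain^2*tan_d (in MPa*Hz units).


Q = pi * f * E * strain^2 * tan_d
= pi * 17 * 11.0 * 0.18^2 * 0.2
= pi * 17 * 11.0 * 0.0324 * 0.2
= 3.8069

Q = 3.8069


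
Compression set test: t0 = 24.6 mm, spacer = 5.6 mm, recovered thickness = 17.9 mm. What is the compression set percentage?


CS = (t0 - recovered) / (t0 - ts) * 100
= (24.6 - 17.9) / (24.6 - 5.6) * 100
= 6.7 / 19.0 * 100
= 35.3%

35.3%


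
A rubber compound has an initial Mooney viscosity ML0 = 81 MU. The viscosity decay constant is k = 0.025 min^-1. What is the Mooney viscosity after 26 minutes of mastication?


ML = ML0 * exp(-k * t)
ML = 81 * exp(-0.025 * 26)
ML = 81 * 0.5220
ML = 42.29 MU

42.29 MU


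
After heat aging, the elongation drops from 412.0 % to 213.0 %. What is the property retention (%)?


Retention = aged / original * 100
= 213.0 / 412.0 * 100
= 51.7%

51.7%


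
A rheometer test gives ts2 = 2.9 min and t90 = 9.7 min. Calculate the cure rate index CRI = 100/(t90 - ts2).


CRI = 100 / (t90 - ts2)
= 100 / (9.7 - 2.9)
= 100 / 6.8
= 14.71 min^-1

14.71 min^-1


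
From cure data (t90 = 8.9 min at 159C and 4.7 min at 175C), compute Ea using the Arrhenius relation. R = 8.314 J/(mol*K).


T1 = 432.15 K, T2 = 448.15 K
1/T1 - 1/T2 = 8.2616e-05
ln(t1/t2) = ln(8.9/4.7) = 0.6385
Ea = 8.314 * 0.6385 / 8.2616e-05 = 64254.1551 J/mol
Ea = 64.25 kJ/mol

64.25 kJ/mol


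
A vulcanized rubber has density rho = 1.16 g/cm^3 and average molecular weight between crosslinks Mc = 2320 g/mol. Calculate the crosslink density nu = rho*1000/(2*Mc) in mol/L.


nu = rho * 1000 / (2 * Mc)
nu = 1.16 * 1000 / (2 * 2320)
nu = 1160.0 / 4640
nu = 0.2500 mol/L

0.2500 mol/L


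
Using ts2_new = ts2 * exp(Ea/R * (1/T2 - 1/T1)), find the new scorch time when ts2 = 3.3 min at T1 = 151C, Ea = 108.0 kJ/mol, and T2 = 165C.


Convert temperatures: T1 = 151 + 273.15 = 424.15 K, T2 = 165 + 273.15 = 438.15 K
ts2_new = 3.3 * exp(108000 / 8.314 * (1/438.15 - 1/424.15))
1/T2 - 1/T1 = -7.5333e-05
ts2_new = 1.24 min

1.24 min


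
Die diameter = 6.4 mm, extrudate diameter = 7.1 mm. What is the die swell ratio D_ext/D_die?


Die swell ratio = D_extrudate / D_die
= 7.1 / 6.4
= 1.109

Die swell = 1.109


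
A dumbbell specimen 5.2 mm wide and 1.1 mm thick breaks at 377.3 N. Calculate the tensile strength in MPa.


Area = width * thickness = 5.2 * 1.1 = 5.72 mm^2
TS = force / area = 377.3 / 5.72 = 65.96 MPa

65.96 MPa


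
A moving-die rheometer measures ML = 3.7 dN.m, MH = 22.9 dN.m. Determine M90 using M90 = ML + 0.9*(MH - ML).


M90 = ML + 0.9 * (MH - ML)
M90 = 3.7 + 0.9 * (22.9 - 3.7)
M90 = 3.7 + 0.9 * 19.2
M90 = 20.98 dN.m

20.98 dN.m


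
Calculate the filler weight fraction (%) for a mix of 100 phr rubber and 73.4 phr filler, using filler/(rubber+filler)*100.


Filler % = filler / (rubber + filler) * 100
= 73.4 / (100 + 73.4) * 100
= 73.4 / 173.4 * 100
= 42.33%

42.33%


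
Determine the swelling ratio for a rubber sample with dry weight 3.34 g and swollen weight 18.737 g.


Q = W_swollen / W_dry
Q = 18.737 / 3.34
Q = 5.61

Q = 5.61


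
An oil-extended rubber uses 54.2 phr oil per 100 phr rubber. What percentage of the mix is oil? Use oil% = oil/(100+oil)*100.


Oil % = oil / (100 + oil) * 100
= 54.2 / (100 + 54.2) * 100
= 54.2 / 154.2 * 100
= 35.15%

35.15%


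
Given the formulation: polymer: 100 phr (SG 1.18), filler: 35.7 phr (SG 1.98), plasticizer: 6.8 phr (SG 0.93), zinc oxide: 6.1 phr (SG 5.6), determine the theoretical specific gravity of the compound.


Sum of weights = 148.6
Volume contributions:
  polymer: 100/1.18 = 84.7458
  filler: 35.7/1.98 = 18.0303
  plasticizer: 6.8/0.93 = 7.3118
  zinc oxide: 6.1/5.6 = 1.0893
Sum of volumes = 111.1772
SG = 148.6 / 111.1772 = 1.337

SG = 1.337


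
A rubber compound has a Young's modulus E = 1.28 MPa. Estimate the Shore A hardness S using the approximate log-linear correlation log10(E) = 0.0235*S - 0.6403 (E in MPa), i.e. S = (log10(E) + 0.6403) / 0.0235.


log10(E) = 0.0235*S - 0.6403  =>  S = (log10(E) + 0.6403) / 0.0235
log10(1.28) = 0.107210
S = (0.107210 + 0.6403) / 0.0235 = 0.747510 / 0.0235
S = 31.8

Shore A = 31.8


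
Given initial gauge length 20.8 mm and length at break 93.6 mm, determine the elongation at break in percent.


Elongation = (Lf - L0) / L0 * 100
= (93.6 - 20.8) / 20.8 * 100
= 72.8 / 20.8 * 100
= 350.0%

350.0%


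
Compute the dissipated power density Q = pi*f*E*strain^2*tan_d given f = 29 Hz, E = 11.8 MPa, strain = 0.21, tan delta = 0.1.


Q = pi * f * E * strain^2 * tan_d
= pi * 29 * 11.8 * 0.21^2 * 0.1
= pi * 29 * 11.8 * 0.0441 * 0.1
= 4.7410

Q = 4.7410


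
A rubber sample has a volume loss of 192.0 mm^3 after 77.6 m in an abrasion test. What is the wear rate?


Rate = volume_loss / distance
= 192.0 / 77.6
= 2.474 mm^3/m

2.474 mm^3/m


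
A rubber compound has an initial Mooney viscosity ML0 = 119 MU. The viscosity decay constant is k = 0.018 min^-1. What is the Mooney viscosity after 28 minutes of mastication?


ML = ML0 * exp(-k * t)
ML = 119 * exp(-0.018 * 28)
ML = 119 * 0.6041
ML = 71.89 MU

71.89 MU


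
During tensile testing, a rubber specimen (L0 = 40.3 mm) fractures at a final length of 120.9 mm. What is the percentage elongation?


Elongation = (Lf - L0) / L0 * 100
= (120.9 - 40.3) / 40.3 * 100
= 80.6 / 40.3 * 100
= 200.0%

200.0%


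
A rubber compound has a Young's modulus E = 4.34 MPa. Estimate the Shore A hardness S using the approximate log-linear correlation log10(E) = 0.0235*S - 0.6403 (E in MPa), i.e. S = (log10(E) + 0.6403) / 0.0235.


log10(E) = 0.0235*S - 0.6403  =>  S = (log10(E) + 0.6403) / 0.0235
log10(4.34) = 0.637490
S = (0.637490 + 0.6403) / 0.0235 = 1.277790 / 0.0235
S = 54.4

Shore A = 54.4


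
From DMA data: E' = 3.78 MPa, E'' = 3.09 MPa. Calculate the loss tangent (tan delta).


tan delta = E'' / E'
= 3.09 / 3.78
= 0.8175

tan delta = 0.8175


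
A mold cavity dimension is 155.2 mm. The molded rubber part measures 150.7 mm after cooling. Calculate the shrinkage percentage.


Shrinkage = (mold - part) / mold * 100
= (155.2 - 150.7) / 155.2 * 100
= 4.5 / 155.2 * 100
= 2.9%

2.9%


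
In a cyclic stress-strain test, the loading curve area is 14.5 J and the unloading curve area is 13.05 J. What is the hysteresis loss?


Hysteresis loss = loading - unloading
= 14.5 - 13.05
= 1.45 J

1.45 J


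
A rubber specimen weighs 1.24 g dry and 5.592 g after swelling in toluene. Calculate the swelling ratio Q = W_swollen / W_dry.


Q = W_swollen / W_dry
Q = 5.592 / 1.24
Q = 4.51

Q = 4.51


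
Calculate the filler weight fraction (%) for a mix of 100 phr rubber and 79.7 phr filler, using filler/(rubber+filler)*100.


Filler % = filler / (rubber + filler) * 100
= 79.7 / (100 + 79.7) * 100
= 79.7 / 179.7 * 100
= 44.35%

44.35%


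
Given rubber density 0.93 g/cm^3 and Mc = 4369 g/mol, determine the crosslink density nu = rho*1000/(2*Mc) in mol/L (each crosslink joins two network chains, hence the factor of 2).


nu = rho * 1000 / (2 * Mc)
nu = 0.93 * 1000 / (2 * 4369)
nu = 930.0 / 8738
nu = 0.1064 mol/L

0.1064 mol/L


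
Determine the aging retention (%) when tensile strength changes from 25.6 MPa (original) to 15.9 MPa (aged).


Retention = aged / original * 100
= 15.9 / 25.6 * 100
= 62.1%

62.1%


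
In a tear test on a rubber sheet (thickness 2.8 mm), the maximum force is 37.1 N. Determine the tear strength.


Tear strength = force / thickness
= 37.1 / 2.8
= 13.25 N/mm

13.25 N/mm


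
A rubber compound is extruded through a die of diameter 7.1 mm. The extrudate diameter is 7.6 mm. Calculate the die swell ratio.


Die swell ratio = D_extrudate / D_die
= 7.6 / 7.1
= 1.07

Die swell = 1.07


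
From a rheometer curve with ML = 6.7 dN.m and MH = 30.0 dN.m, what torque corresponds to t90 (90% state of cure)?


M90 = ML + 0.9 * (MH - ML)
M90 = 6.7 + 0.9 * (30.0 - 6.7)
M90 = 6.7 + 0.9 * 23.3
M90 = 27.67 dN.m

27.67 dN.m


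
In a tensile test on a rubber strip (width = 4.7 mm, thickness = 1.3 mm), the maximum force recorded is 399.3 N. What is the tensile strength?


Area = width * thickness = 4.7 * 1.3 = 6.11 mm^2
TS = force / area = 399.3 / 6.11 = 65.35 MPa

65.35 MPa


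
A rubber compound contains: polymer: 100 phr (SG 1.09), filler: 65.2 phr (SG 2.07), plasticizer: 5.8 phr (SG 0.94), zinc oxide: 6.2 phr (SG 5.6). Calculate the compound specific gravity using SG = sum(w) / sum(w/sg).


Sum of weights = 177.2
Volume contributions:
  polymer: 100/1.09 = 91.7431
  filler: 65.2/2.07 = 31.4976
  plasticizer: 5.8/0.94 = 6.1702
  zinc oxide: 6.2/5.6 = 1.1071
Sum of volumes = 130.5181
SG = 177.2 / 130.5181 = 1.358

SG = 1.358


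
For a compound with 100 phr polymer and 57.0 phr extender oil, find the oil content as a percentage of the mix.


Oil % = oil / (100 + oil) * 100
= 57.0 / (100 + 57.0) * 100
= 57.0 / 157.0 * 100
= 36.31%

36.31%


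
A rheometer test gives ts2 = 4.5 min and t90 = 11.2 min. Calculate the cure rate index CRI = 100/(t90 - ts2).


CRI = 100 / (t90 - ts2)
= 100 / (11.2 - 4.5)
= 100 / 6.7
= 14.93 min^-1

14.93 min^-1


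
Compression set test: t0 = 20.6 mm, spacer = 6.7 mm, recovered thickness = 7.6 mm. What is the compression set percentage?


CS = (t0 - recovered) / (t0 - ts) * 100
= (20.6 - 7.6) / (20.6 - 6.7) * 100
= 13.0 / 13.9 * 100
= 93.5%

93.5%


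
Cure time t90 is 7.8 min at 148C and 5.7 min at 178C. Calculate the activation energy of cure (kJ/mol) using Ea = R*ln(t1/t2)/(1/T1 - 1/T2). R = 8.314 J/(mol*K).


T1 = 421.15 K, T2 = 451.15 K
1/T1 - 1/T2 = 1.5789e-04
ln(t1/t2) = ln(7.8/5.7) = 0.3137
Ea = 8.314 * 0.3137 / 1.5789e-04 = 16515.9017 J/mol
Ea = 16.52 kJ/mol

16.52 kJ/mol


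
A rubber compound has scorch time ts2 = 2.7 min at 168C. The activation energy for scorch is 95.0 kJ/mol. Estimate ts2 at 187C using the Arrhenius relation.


Convert temperatures: T1 = 168 + 273.15 = 441.15 K, T2 = 187 + 273.15 = 460.15 K
ts2_new = 2.7 * exp(95000 / 8.314 * (1/460.15 - 1/441.15))
1/T2 - 1/T1 = -9.3598e-05
ts2_new = 0.93 min

0.93 min


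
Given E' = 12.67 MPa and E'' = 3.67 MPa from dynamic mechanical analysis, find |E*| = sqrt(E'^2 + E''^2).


|E*| = sqrt(E'^2 + E''^2)
= sqrt(12.67^2 + 3.67^2)
= sqrt(160.5289 + 13.4689)
= 13.191 MPa

13.191 MPa


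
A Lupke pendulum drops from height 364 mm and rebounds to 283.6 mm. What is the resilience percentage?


Resilience = h_rebound / h_drop * 100
= 283.6 / 364 * 100
= 77.9%

77.9%


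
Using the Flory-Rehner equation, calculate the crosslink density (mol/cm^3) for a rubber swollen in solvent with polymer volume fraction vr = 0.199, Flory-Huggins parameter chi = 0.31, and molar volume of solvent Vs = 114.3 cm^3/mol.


ln(1 - vr) = ln(1 - 0.199) = -0.2219
Numerator = -((-0.2219) + 0.199 + 0.31 * 0.199^2) = 0.0106
Denominator = 114.3 * (0.199^(1/3) - 0.199/2) = 55.3586
nu = 0.0106 / 55.3586 = 1.9180e-04 mol/cm^3

1.9180e-04 mol/cm^3


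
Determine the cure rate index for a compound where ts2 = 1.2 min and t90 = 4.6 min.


CRI = 100 / (t90 - ts2)
= 100 / (4.6 - 1.2)
= 100 / 3.4
= 29.41 min^-1

29.41 min^-1


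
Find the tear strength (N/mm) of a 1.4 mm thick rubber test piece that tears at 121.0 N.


Tear strength = force / thickness
= 121.0 / 1.4
= 86.43 N/mm

86.43 N/mm


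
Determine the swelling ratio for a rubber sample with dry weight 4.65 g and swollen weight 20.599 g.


Q = W_swollen / W_dry
Q = 20.599 / 4.65
Q = 4.43

Q = 4.43


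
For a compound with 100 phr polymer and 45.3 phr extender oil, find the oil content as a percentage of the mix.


Oil % = oil / (100 + oil) * 100
= 45.3 / (100 + 45.3) * 100
= 45.3 / 145.3 * 100
= 31.18%

31.18%


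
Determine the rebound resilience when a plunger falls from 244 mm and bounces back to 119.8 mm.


Resilience = h_rebound / h_drop * 100
= 119.8 / 244 * 100
= 49.1%

49.1%


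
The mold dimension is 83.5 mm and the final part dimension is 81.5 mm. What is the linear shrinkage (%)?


Shrinkage = (mold - part) / mold * 100
= (83.5 - 81.5) / 83.5 * 100
= 2.0 / 83.5 * 100
= 2.4%

2.4%


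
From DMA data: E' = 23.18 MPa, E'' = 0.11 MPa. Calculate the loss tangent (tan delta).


tan delta = E'' / E'
= 0.11 / 23.18
= 0.0047

tan delta = 0.0047


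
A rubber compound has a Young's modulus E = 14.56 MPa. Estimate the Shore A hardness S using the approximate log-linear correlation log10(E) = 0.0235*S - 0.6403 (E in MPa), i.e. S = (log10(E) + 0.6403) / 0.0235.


log10(E) = 0.0235*S - 0.6403  =>  S = (log10(E) + 0.6403) / 0.0235
log10(14.56) = 1.163161
S = (1.163161 + 0.6403) / 0.0235 = 1.803461 / 0.0235
S = 76.7

Shore A = 76.7


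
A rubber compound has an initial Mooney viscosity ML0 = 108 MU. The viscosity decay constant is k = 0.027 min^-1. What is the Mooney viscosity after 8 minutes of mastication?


ML = ML0 * exp(-k * t)
ML = 108 * exp(-0.027 * 8)
ML = 108 * 0.8057
ML = 87.02 MU

87.02 MU


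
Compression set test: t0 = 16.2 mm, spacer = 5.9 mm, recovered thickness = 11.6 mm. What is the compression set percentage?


CS = (t0 - recovered) / (t0 - ts) * 100
= (16.2 - 11.6) / (16.2 - 5.9) * 100
= 4.6 / 10.3 * 100
= 44.7%

44.7%


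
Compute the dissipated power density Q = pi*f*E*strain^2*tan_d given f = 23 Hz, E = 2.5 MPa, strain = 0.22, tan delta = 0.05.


Q = pi * f * E * strain^2 * tan_d
= pi * 23 * 2.5 * 0.22^2 * 0.05
= pi * 23 * 2.5 * 0.0484 * 0.05
= 0.4372

Q = 0.4372


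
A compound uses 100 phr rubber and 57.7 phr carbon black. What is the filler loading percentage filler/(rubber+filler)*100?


Filler % = filler / (rubber + filler) * 100
= 57.7 / (100 + 57.7) * 100
= 57.7 / 157.7 * 100
= 36.59%

36.59%


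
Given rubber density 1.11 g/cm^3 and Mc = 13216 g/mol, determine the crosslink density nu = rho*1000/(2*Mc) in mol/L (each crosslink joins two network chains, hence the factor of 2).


nu = rho * 1000 / (2 * Mc)
nu = 1.11 * 1000 / (2 * 13216)
nu = 1110.0 / 26432
nu = 0.0420 mol/L

0.0420 mol/L


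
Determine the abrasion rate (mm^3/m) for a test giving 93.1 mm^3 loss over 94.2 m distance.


Rate = volume_loss / distance
= 93.1 / 94.2
= 0.988 mm^3/m

0.988 mm^3/m


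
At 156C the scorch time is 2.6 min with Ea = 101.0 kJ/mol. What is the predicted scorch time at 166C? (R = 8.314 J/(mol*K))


Convert temperatures: T1 = 156 + 273.15 = 429.15 K, T2 = 166 + 273.15 = 439.15 K
ts2_new = 2.6 * exp(101000 / 8.314 * (1/439.15 - 1/429.15))
1/T2 - 1/T1 = -5.3061e-05
ts2_new = 1.36 min

1.36 min


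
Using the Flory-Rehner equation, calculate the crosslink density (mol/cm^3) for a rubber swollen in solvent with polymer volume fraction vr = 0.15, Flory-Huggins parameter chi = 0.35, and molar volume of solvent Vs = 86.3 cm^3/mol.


ln(1 - vr) = ln(1 - 0.15) = -0.1625
Numerator = -((-0.1625) + 0.15 + 0.35 * 0.15^2) = 0.0046
Denominator = 86.3 * (0.15^(1/3) - 0.15/2) = 39.3812
nu = 0.0046 / 39.3812 = 1.1792e-04 mol/cm^3

1.1792e-04 mol/cm^3


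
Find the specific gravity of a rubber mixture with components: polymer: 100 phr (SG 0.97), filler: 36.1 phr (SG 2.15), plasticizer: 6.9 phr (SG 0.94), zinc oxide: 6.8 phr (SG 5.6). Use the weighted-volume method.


Sum of weights = 149.8
Volume contributions:
  polymer: 100/0.97 = 103.0928
  filler: 36.1/2.15 = 16.7907
  plasticizer: 6.9/0.94 = 7.3404
  zinc oxide: 6.8/5.6 = 1.2143
Sum of volumes = 128.4382
SG = 149.8 / 128.4382 = 1.166

SG = 1.166


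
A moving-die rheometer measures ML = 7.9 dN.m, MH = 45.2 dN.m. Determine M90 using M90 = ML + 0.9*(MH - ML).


M90 = ML + 0.9 * (MH - ML)
M90 = 7.9 + 0.9 * (45.2 - 7.9)
M90 = 7.9 + 0.9 * 37.3
M90 = 41.47 dN.m

41.47 dN.m


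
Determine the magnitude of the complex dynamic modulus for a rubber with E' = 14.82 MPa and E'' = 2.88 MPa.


|E*| = sqrt(E'^2 + E''^2)
= sqrt(14.82^2 + 2.88^2)
= sqrt(219.6324 + 8.2944)
= 15.097 MPa

15.097 MPa


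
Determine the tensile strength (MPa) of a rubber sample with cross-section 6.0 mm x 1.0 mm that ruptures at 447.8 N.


Area = width * thickness = 6.0 * 1.0 = 6.0 mm^2
TS = force / area = 447.8 / 6.0 = 74.63 MPa

74.63 MPa


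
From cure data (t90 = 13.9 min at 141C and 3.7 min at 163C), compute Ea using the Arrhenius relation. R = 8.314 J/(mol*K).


T1 = 414.15 K, T2 = 436.15 K
1/T1 - 1/T2 = 1.2179e-04
ln(t1/t2) = ln(13.9/3.7) = 1.3236
Ea = 8.314 * 1.3236 / 1.2179e-04 = 90348.9708 J/mol
Ea = 90.35 kJ/mol

90.35 kJ/mol


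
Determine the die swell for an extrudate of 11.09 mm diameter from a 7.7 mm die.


Die swell ratio = D_extrudate / D_die
= 11.09 / 7.7
= 1.44

Die swell = 1.44


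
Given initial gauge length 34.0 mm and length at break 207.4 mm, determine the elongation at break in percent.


Elongation = (Lf - L0) / L0 * 100
= (207.4 - 34.0) / 34.0 * 100
= 173.4 / 34.0 * 100
= 510.0%

510.0%


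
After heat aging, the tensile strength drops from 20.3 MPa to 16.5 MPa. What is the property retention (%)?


Retention = aged / original * 100
= 16.5 / 20.3 * 100
= 81.3%

81.3%


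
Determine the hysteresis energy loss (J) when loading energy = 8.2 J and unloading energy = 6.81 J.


Hysteresis loss = loading - unloading
= 8.2 - 6.81
= 1.39 J

1.39 J


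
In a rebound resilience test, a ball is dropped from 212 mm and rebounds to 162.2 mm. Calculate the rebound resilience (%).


Resilience = h_rebound / h_drop * 100
= 162.2 / 212 * 100
= 76.5%

76.5%


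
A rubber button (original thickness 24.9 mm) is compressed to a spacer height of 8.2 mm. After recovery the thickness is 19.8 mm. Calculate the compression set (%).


CS = (t0 - recovered) / (t0 - ts) * 100
= (24.9 - 19.8) / (24.9 - 8.2) * 100
= 5.1 / 16.7 * 100
= 30.5%

30.5%


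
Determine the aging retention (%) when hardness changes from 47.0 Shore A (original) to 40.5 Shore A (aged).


Retention = aged / original * 100
= 40.5 / 47.0 * 100
= 86.2%

86.2%


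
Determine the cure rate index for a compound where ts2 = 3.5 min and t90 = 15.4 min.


CRI = 100 / (t90 - ts2)
= 100 / (15.4 - 3.5)
= 100 / 11.9
= 8.4 min^-1

8.4 min^-1


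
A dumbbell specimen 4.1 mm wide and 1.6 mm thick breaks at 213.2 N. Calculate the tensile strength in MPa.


Area = width * thickness = 4.1 * 1.6 = 6.56 mm^2
TS = force / area = 213.2 / 6.56 = 32.5 MPa

32.5 MPa


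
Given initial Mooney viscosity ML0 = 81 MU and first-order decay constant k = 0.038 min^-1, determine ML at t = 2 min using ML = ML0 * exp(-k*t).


ML = ML0 * exp(-k * t)
ML = 81 * exp(-0.038 * 2)
ML = 81 * 0.9268
ML = 75.07 MU

75.07 MU
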